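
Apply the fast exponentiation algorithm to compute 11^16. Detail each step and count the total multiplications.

Computing 11^16 by squaring (build up from 11^1; each line after the first costs one multiplication):

11^1 = 11
11^2 = (11^1)^2 = 11^2 = 121
11^4 = (11^2)^2 = 121^2 = 14641
11^8 = (11^4)^2 = 14641^2 = 214358881
11^16 = (11^8)^2 = 214358881^2 = 45949729863572161

Result: 45949729863572161
Multiplications needed: 4 (4 lines after 11^1)

11^16 = 45949729863572161. Using exponentiation by squaring, this requires 4 multiplications. The key idea: if the exponent is even, square the half-power; if odd, multiply by the base once.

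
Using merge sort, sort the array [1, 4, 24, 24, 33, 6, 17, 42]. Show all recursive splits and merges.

Merge sort trace:

Split: [1, 4, 24, 24, 33, 6, 17, 42] -> [1, 4, 24, 24] and [33, 6, 17, 42]
  Split: [1, 4, 24, 24] -> [1, 4] and [24, 24]
    Split: [1, 4] -> [1] and [4]
    Merge: [1] + [4] -> [1, 4]
    Split: [24, 24] -> [24] and [24]
    Merge: [24] + [24] -> [24, 24]
  Merge: [1, 4] + [24, 24] -> [1, 4, 24, 24]
  Split: [33, 6, 17, 42] -> [33, 6] and [17, 42]
    Split: [33, 6] -> [33] and [6]
    Merge: [33] + [6] -> [6, 33]
    Split: [17, 42] -> [17] and [42]
    Merge: [17] + [42] -> [17, 42]
  Merge: [6, 33] + [17, 42] -> [6, 17, 33, 42]
Merge: [1, 4, 24, 24] + [6, 17, 33, 42] -> [1, 4, 6, 17, 24, 24, 33, 42]

Final sorted array: [1, 4, 6, 17, 24, 24, 33, 42]

The merge sort proceeds by recursively splitting the array and merging sorted halves.
After all merges, the sorted array is [1, 4, 6, 17, 24, 24, 33, 42].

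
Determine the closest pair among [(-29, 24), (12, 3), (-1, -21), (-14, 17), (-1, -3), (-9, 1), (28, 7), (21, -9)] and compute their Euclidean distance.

Computing all pairwise distances among 8 points:

d((-29, 24), (12, 3)) = 46.0652
d((-29, 24), (-1, -21)) = 53.0
d((-29, 24), (-14, 17)) = 16.5529
d((-29, 24), (-1, -3)) = 38.8973
d((-29, 24), (-9, 1)) = 30.4795
d((-29, 24), (28, 7)) = 59.4811
d((-29, 24), (21, -9)) = 59.9083
d((12, 3), (-1, -21)) = 27.2947
d((12, 3), (-14, 17)) = 29.5296
d((12, 3), (-1, -3)) = 14.3178
d((12, 3), (-9, 1)) = 21.095
d((12, 3), (28, 7)) = 16.4924
d((12, 3), (21, -9)) = 15.0
d((-1, -21), (-14, 17)) = 40.1622
d((-1, -21), (-1, -3)) = 18.0
d((-1, -21), (-9, 1)) = 23.4094
d((-1, -21), (28, 7)) = 40.3113
d((-1, -21), (21, -9)) = 25.0599
d((-14, 17), (-1, -3)) = 23.8537
d((-14, 17), (-9, 1)) = 16.7631
d((-14, 17), (28, 7)) = 43.1741
d((-14, 17), (21, -9)) = 43.6005
d((-1, -3), (-9, 1)) = 8.9443 <-- minimum
d((-1, -3), (28, 7)) = 30.6757
d((-1, -3), (21, -9)) = 22.8035
d((-9, 1), (28, 7)) = 37.4833
d((-9, 1), (21, -9)) = 31.6228
d((28, 7), (21, -9)) = 17.4642

Closest pair: (-1, -3) and (-9, 1) with distance 8.9443

The closest pair is (-1, -3) and (-9, 1) with Euclidean distance 8.9443. For 8 points, brute-force pairwise comparison is shown above. For large n, the divide-and-conquer algorithm (sort by x, recurse on halves, check the dividing strip) achieves O(n log n).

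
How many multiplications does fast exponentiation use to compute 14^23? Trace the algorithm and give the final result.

Computing 14^23 by squaring (build up from 14^1; each line after the first costs one multiplication):

14^1 = 14
14^2 = (14^1)^2 = 14^2 = 196
14^4 = (14^2)^2 = 196^2 = 38416
14^5 = 14 * 14^4 = 14 * 38416 = 537824
14^10 = (14^5)^2 = 537824^2 = 289254654976
14^11 = 14 * 14^10 = 14 * 289254654976 = 4049565169664
14^22 = (14^11)^2 = 4049565169664^2 = 16398978063355821105872896
14^23 = 14 * 14^22 = 14 * 16398978063355821105872896 = 229585692886981495482220544

Result: 229585692886981495482220544
Multiplications needed: 7 (7 lines after 14^1)

14^23 = 229585692886981495482220544. Using exponentiation by squaring, this requires 7 multiplications. The key idea: if the exponent is even, square the half-power; if odd, multiply by the base once.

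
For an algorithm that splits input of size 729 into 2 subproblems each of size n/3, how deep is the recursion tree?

For divide and conquer with division factor 3:

Problem sizes at each level:
Level 0: 729
Level 1: 243
Level 2: 81
Level 3: 27
Level 4: 9
Level 5: 3
Level 6: 1

The root is level 0 and the size-1 base case is level 6 (the tree spans levels 0 through 6, i.e. 7 levels counting the root), so the depth is the number of divisions: log_3(729) = 6

The recursion tree depth is log_3(729) = 6. At each level, the problem size is divided by 3, so it takes 6 divisions to reduce to a base case of size 1. The algorithm makes 2 recursive calls at each level.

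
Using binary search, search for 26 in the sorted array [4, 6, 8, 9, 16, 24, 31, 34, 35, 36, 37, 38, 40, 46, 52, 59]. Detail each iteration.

Binary search for 26 in [4, 6, 8, 9, 16, 24, 31, 34, 35, 36, 37, 38, 40, 46, 52, 59]:

lo=0, hi=15, mid=7, arr[mid]=34 -> 34 > 26, search left half
lo=0, hi=6, mid=3, arr[mid]=9 -> 9 < 26, search right half
lo=4, hi=6, mid=5, arr[mid]=24 -> 24 < 26, search right half
lo=6, hi=6, mid=6, arr[mid]=31 -> 31 > 26, search left half
lo=6 > hi=5, target 26 not found

Binary search determines that 26 is not in the array after 4 comparisons. The search space was exhausted without finding the target.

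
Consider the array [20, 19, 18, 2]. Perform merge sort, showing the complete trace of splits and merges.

Merge sort trace:

Split: [20, 19, 18, 2] -> [20, 19] and [18, 2]
  Split: [20, 19] -> [20] and [19]
  Merge: [20] + [19] -> [19, 20]
  Split: [18, 2] -> [18] and [2]
  Merge: [18] + [2] -> [2, 18]
Merge: [19, 20] + [2, 18] -> [2, 18, 19, 20]

Final sorted array: [2, 18, 19, 20]

The merge sort proceeds by recursively splitting the array and merging sorted halves.
After all merges, the sorted array is [2, 18, 19, 20].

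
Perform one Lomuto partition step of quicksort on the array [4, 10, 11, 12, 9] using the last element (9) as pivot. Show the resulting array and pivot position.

Lomuto partition with pivot = 9:

Initial array: [4, 10, 11, 12, 9]

arr[0]=4 <= 9: swap with position 0, array becomes [4, 10, 11, 12, 9]
arr[1]=10 > 9: no swap
arr[2]=11 > 9: no swap
arr[3]=12 > 9: no swap

Place pivot at position 1: [4, 9, 11, 12, 10]
Pivot position: 1

After partitioning with pivot 9, the array becomes [4, 9, 11, 12, 10]. The pivot is placed at index 1. All elements to the left of the pivot are <= 9, and all elements to the right are > 9.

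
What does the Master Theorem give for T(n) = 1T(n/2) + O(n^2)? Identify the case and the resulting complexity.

Master Theorem for T(n) = 1T(n/2) + O(n^2):

a = 1, b = 2, c = 2
log_b(a) = log_2(1) = 0.0000

Case 3: c = 2 > log_2(1) = 0.0000
T(n) = O(n^2) = O(n^2)

For T(n) = 1T(n/2) + O(n^2): log_2(1) = 0.0000. This is Case 3 of the Master Theorem (c > log_b(a), work dominated by root), giving O(n^2).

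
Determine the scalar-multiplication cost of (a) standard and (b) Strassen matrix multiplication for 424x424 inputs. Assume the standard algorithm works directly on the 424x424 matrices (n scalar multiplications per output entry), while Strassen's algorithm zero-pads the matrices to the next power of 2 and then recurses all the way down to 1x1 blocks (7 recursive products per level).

Matrix multiplication for 424x424 matrices:

Strassen's algorithm requires power-of-2 dimensions. Pad 424x424 to 512x512 (next power of 2).

Standard algorithm: 424^3 = 76225024 multiplications
Strassen's algorithm: 7^(log2(512)) = 7^9 = 40353607 multiplications
Savings: 76225024 - 40353607 = 35871417 multiplications

Standard: 76225024 multiplications (424^3). Strassen: 40353607 multiplications (7^9, after padding to 512x512). Strassen reduces 8 recursive multiplications to 7 at each level.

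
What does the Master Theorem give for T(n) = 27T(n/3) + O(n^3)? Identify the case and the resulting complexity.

Master Theorem for T(n) = 27T(n/3) + O(n^3):

a = 27, b = 3, c = 3
log_b(a) = log_3(27) = 3.0000

Case 2: c = 3 = log_3(27) = 3.0000
T(n) = O(n^3 log n) = O(n^3 log n)

For T(n) = 27T(n/3) + O(n^3): log_3(27) = 3.0000. This is Case 2 of the Master Theorem (c = log_b(a), equal work at all levels), giving O(n^3 log n).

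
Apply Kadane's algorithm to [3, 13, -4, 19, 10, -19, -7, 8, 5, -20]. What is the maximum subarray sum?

Using Kadane's algorithm on [3, 13, -4, 19, 10, -19, -7, 8, 5, -20]:

Scanning through the array:
Position 1 (value 13): max_ending_here = 16, max_so_far = 16
Position 2 (value -4): max_ending_here = 12, max_so_far = 16
Position 3 (value 19): max_ending_here = 31, max_so_far = 31
Position 4 (value 10): max_ending_here = 41, max_so_far = 41
Position 5 (value -19): max_ending_here = 22, max_so_far = 41
Position 6 (value -7): max_ending_here = 15, max_so_far = 41
Position 7 (value 8): max_ending_here = 23, max_so_far = 41
Position 8 (value 5): max_ending_here = 28, max_so_far = 41
Position 9 (value -20): max_ending_here = 8, max_so_far = 41

Maximum subarray: [3, 13, -4, 19, 10]
Maximum sum: 41

The maximum subarray is [3, 13, -4, 19, 10] with sum 41. This subarray runs from index 0 to index 4.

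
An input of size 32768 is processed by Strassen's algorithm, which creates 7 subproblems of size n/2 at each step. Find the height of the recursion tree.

For divide and conquer with division factor 2:

Problem sizes at each level:
Level 0: 32768
Level 1: 16384
Level 2: 8192
Level 3: 4096
Level 4: 2048
Level 5: 1024
Level 6: 512
Level 7: 256
Level 8: 128
Level 9: 64
Level 10: 32
Level 11: 16
Level 12: 8
Level 13: 4
Level 14: 2
Level 15: 1

The root is level 0 and the size-1 base case is level 15 (the tree spans levels 0 through 15, i.e. 16 levels counting the root), so the depth is the number of divisions: log_2(32768) = 15

The recursion tree depth is log_2(32768) = 15. At each level, the problem size is divided by 2, so it takes 15 divisions to reduce to a base case of size 1. The algorithm makes 7 recursive calls at each level.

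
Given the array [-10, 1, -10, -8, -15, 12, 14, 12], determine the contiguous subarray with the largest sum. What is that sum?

Using Kadane's algorithm on [-10, 1, -10, -8, -15, 12, 14, 12]:

Scanning through the array:
Position 1 (value 1): max_ending_here = 1, max_so_far = 1
Position 2 (value -10): max_ending_here = -9, max_so_far = 1
Position 3 (value -8): max_ending_here = -8, max_so_far = 1
Position 4 (value -15): max_ending_here = -15, max_so_far = 1
Position 5 (value 12): max_ending_here = 12, max_so_far = 12
Position 6 (value 14): max_ending_here = 26, max_so_far = 26
Position 7 (value 12): max_ending_here = 38, max_so_far = 38

Maximum subarray: [12, 14, 12]
Maximum sum: 38

The maximum subarray is [12, 14, 12] with sum 38. This subarray runs from index 5 to index 7.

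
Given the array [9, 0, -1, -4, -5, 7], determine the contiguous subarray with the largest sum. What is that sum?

Using Kadane's algorithm on [9, 0, -1, -4, -5, 7]:

Scanning through the array:
Position 1 (value 0): max_ending_here = 9, max_so_far = 9
Position 2 (value -1): max_ending_here = 8, max_so_far = 9
Position 3 (value -4): max_ending_here = 4, max_so_far = 9
Position 4 (value -5): max_ending_here = -1, max_so_far = 9
Position 5 (value 7): max_ending_here = 7, max_so_far = 9

Maximum subarray: [9]
Maximum sum: 9

The maximum subarray is [9] with sum 9. This subarray runs from index 0 to index 0.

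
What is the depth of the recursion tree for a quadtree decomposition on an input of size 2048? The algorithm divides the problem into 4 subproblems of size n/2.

For divide and conquer with division factor 2:

Problem sizes at each level:
Level 0: 2048
Level 1: 1024
Level 2: 512
Level 3: 256
Level 4: 128
Level 5: 64
Level 6: 32
Level 7: 16
Level 8: 8
Level 9: 4
Level 10: 2
Level 11: 1

The root is level 0 and the size-1 base case is level 11 (the tree spans levels 0 through 11, i.e. 12 levels counting the root), so the depth is the number of divisions: log_2(2048) = 11

The recursion tree depth is log_2(2048) = 11. At each level, the problem size is divided by 2, so it takes 11 divisions to reduce to a base case of size 1. The algorithm makes 4 recursive calls at each level.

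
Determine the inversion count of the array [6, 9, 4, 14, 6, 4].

Finding inversions in [6, 9, 4, 14, 6, 4]:

(0, 2): arr[0]=6 > arr[2]=4
(0, 5): arr[0]=6 > arr[5]=4
(1, 2): arr[1]=9 > arr[2]=4
(1, 4): arr[1]=9 > arr[4]=6
(1, 5): arr[1]=9 > arr[5]=4
(3, 4): arr[3]=14 > arr[4]=6
(3, 5): arr[3]=14 > arr[5]=4
(4, 5): arr[4]=6 > arr[5]=4

Total inversions: 8

The array has 8 inversion(s): (0,2), (0,5), (1,2), (1,4), (1,5), (3,4), (3,5), (4,5). Each pair (i,j) satisfies i < j and arr[i] > arr[j].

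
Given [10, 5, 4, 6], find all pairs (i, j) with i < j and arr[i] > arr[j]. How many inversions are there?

Finding inversions in [10, 5, 4, 6]:

(0, 1): arr[0]=10 > arr[1]=5
(0, 2): arr[0]=10 > arr[2]=4
(0, 3): arr[0]=10 > arr[3]=6
(1, 2): arr[1]=5 > arr[2]=4

Total inversions: 4

The array has 4 inversion(s): (0,1), (0,2), (0,3), (1,2). Each pair (i,j) satisfies i < j and arr[i] > arr[j].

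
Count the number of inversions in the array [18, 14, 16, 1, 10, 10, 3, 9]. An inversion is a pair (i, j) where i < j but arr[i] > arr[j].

Finding inversions in [18, 14, 16, 1, 10, 10, 3, 9]:

(0, 1): arr[0]=18 > arr[1]=14
(0, 2): arr[0]=18 > arr[2]=16
(0, 3): arr[0]=18 > arr[3]=1
(0, 4): arr[0]=18 > arr[4]=10
(0, 5): arr[0]=18 > arr[5]=10
(0, 6): arr[0]=18 > arr[6]=3
(0, 7): arr[0]=18 > arr[7]=9
(1, 3): arr[1]=14 > arr[3]=1
(1, 4): arr[1]=14 > arr[4]=10
(1, 5): arr[1]=14 > arr[5]=10
(1, 6): arr[1]=14 > arr[6]=3
(1, 7): arr[1]=14 > arr[7]=9
(2, 3): arr[2]=16 > arr[3]=1
(2, 4): arr[2]=16 > arr[4]=10
(2, 5): arr[2]=16 > arr[5]=10
(2, 6): arr[2]=16 > arr[6]=3
(2, 7): arr[2]=16 > arr[7]=9
(4, 6): arr[4]=10 > arr[6]=3
(4, 7): arr[4]=10 > arr[7]=9
(5, 6): arr[5]=10 > arr[6]=3
(5, 7): arr[5]=10 > arr[7]=9

Total inversions: 21

The array has 21 inversion(s): (0,1), (0,2), (0,3), (0,4), (0,5), (0,6), (0,7), (1,3), (1,4), (1,5), (1,6), (1,7), (2,3), (2,4), (2,5), (2,6), (2,7), (4,6), (4,7), (5,6), (5,7). Each pair (i,j) satisfies i < j and arr[i] > arr[j].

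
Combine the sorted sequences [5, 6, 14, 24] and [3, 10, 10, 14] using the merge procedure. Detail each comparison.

Merging process:

Compare 5 vs 3: take 3 from right. Merged: [3]
Compare 5 vs 10: take 5 from left. Merged: [3, 5]
Compare 6 vs 10: take 6 from left. Merged: [3, 5, 6]
Compare 14 vs 10: take 10 from right. Merged: [3, 5, 6, 10]
Compare 14 vs 10: take 10 from right. Merged: [3, 5, 6, 10, 10]
Compare 14 vs 14: take 14 from left. Merged: [3, 5, 6, 10, 10, 14]
Compare 24 vs 14: take 14 from right. Merged: [3, 5, 6, 10, 10, 14, 14]
Append remaining from left: [24]. Merged: [3, 5, 6, 10, 10, 14, 14, 24]

Final merged array: [3, 5, 6, 10, 10, 14, 14, 24]
Total comparisons: 7

The merged array is [3, 5, 6, 10, 10, 14, 14, 24], requiring 7 comparisons. The merge step runs in O(n) time where n is the total number of elements.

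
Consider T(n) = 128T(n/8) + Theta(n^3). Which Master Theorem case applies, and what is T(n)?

Master Theorem for T(n) = 128T(n/8) + O(n^3):

a = 128, b = 8, c = 3
log_b(a) = log_8(128) = 2.3333

Case 3: c = 3 > log_8(128) = 2.3333
T(n) = O(n^3) = O(n^3)

For T(n) = 128T(n/8) + O(n^3): log_8(128) = 2.3333. This is Case 3 of the Master Theorem (c > log_b(a), work dominated by root), giving O(n^3).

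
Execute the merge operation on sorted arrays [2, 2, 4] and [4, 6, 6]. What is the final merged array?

Merging process:

Compare 2 vs 4: take 2 from left. Merged: [2]
Compare 2 vs 4: take 2 from left. Merged: [2, 2]
Compare 4 vs 4: take 4 from left. Merged: [2, 2, 4]
Append remaining from right: [4, 6, 6]. Merged: [2, 2, 4, 4, 6, 6]

Final merged array: [2, 2, 4, 4, 6, 6]
Total comparisons: 3

The merged array is [2, 2, 4, 4, 6, 6], requiring 3 comparisons. The merge step runs in O(n) time where n is the total number of elements.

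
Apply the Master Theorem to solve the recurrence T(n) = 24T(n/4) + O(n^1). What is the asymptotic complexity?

Master Theorem for T(n) = 24T(n/4) + O(n^1):

a = 24, b = 4, c = 1
log_b(a) = log_4(24) = 2.2925

Case 1: c = 1 < log_4(24) = 2.2925
T(n) = O(n^(log_4 24))

For T(n) = 24T(n/4) + O(n^1): log_4(24) = 2.2925. This is Case 1 of the Master Theorem (c < log_b(a), work dominated by leaves), giving O(n^(log_4 24)).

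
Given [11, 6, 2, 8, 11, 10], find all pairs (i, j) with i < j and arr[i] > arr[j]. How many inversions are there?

Finding inversions in [11, 6, 2, 8, 11, 10]:

(0, 1): arr[0]=11 > arr[1]=6
(0, 2): arr[0]=11 > arr[2]=2
(0, 3): arr[0]=11 > arr[3]=8
(0, 5): arr[0]=11 > arr[5]=10
(1, 2): arr[1]=6 > arr[2]=2
(4, 5): arr[4]=11 > arr[5]=10

Total inversions: 6

The array has 6 inversion(s): (0,1), (0,2), (0,3), (0,5), (1,2), (4,5). Each pair (i,j) satisfies i < j and arr[i] > arr[j].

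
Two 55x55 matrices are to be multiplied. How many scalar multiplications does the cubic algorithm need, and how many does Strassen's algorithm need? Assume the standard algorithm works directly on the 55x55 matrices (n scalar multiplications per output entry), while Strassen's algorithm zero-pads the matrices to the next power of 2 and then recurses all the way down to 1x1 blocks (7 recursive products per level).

Matrix multiplication for 55x55 matrices:

Strassen's algorithm requires power-of-2 dimensions. Pad 55x55 to 64x64 (next power of 2).

Standard algorithm: 55^3 = 166375 multiplications
Strassen's algorithm: 7^(log2(64)) = 7^6 = 117649 multiplications
Savings: 166375 - 117649 = 48726 multiplications

Standard: 166375 multiplications (55^3). Strassen: 117649 multiplications (7^6, after padding to 64x64). Strassen reduces 8 recursive multiplications to 7 at each level.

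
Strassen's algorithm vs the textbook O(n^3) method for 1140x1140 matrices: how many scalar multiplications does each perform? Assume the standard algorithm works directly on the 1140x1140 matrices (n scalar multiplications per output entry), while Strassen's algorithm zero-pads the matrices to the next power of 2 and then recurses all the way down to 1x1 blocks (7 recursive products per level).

Matrix multiplication for 1140x1140 matrices:

Strassen's algorithm requires power-of-2 dimensions. Pad 1140x1140 to 2048x2048 (next power of 2).

Standard algorithm: 1140^3 = 1481544000 multiplications
Strassen's algorithm: 7^(log2(2048)) = 7^11 = 1977326743 multiplications
Difference: 1481544000 - 1977326743 = -495782743 (Strassen uses MORE here due to padding overhead — for small or just-over-power-of-2 n, padding can outweigh the per-level savings)

Standard: 1481544000 multiplications (1140^3). Strassen: 1977326743 multiplications (7^11, after padding to 2048x2048). Strassen reduces 8 recursive multiplications to 7 at each level.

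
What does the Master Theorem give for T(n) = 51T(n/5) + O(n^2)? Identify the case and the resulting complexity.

Master Theorem for T(n) = 51T(n/5) + O(n^2):

a = 51, b = 5, c = 2
log_b(a) = log_5(51) = 2.4430

Case 1: c = 2 < log_5(51) = 2.4430
T(n) = O(n^(log_5 51))

For T(n) = 51T(n/5) + O(n^2): log_5(51) = 2.4430. This is Case 1 of the Master Theorem (c < log_b(a), work dominated by leaves), giving O(n^(log_5 51)).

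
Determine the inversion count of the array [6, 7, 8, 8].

Finding inversions in [6, 7, 8, 8]:


Total inversions: 0

The array has 0 inversions. It is already sorted.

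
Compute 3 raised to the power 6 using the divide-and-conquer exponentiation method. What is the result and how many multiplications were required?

Computing 3^6 by squaring (build up from 3^1; each line after the first costs one multiplication):

3^1 = 3
3^2 = (3^1)^2 = 3^2 = 9
3^3 = 3 * 3^2 = 3 * 9 = 27
3^6 = (3^3)^2 = 27^2 = 729

Result: 729
Multiplications needed: 3 (3 lines after 3^1)

3^6 = 729. Using exponentiation by squaring, this requires 3 multiplications. The key idea: if the exponent is even, square the half-power; if odd, multiply by the base once.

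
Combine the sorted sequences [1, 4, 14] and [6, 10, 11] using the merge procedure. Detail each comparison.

Merging process:

Compare 1 vs 6: take 1 from left. Merged: [1]
Compare 4 vs 6: take 4 from left. Merged: [1, 4]
Compare 14 vs 6: take 6 from right. Merged: [1, 4, 6]
Compare 14 vs 10: take 10 from right. Merged: [1, 4, 6, 10]
Compare 14 vs 11: take 11 from right. Merged: [1, 4, 6, 10, 11]
Append remaining from left: [14]. Merged: [1, 4, 6, 10, 11, 14]

Final merged array: [1, 4, 6, 10, 11, 14]
Total comparisons: 5

The merged array is [1, 4, 6, 10, 11, 14], requiring 5 comparisons. The merge step runs in O(n) time where n is the total number of elements.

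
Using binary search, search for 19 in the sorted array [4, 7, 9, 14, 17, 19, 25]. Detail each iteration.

Binary search for 19 in [4, 7, 9, 14, 17, 19, 25]:

lo=0, hi=6, mid=3, arr[mid]=14 -> 14 < 19, search right half
lo=4, hi=6, mid=5, arr[mid]=19 -> Found target at index 5!

Binary search finds 19 at index 5 after 2 comparisons. The search repeatedly halves the search space by comparing with the middle element.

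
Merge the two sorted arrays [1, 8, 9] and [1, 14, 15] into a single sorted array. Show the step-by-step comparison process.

Merging process:

Compare 1 vs 1: take 1 from left. Merged: [1]
Compare 8 vs 1: take 1 from right. Merged: [1, 1]
Compare 8 vs 14: take 8 from left. Merged: [1, 1, 8]
Compare 9 vs 14: take 9 from left. Merged: [1, 1, 8, 9]
Append remaining from right: [14, 15]. Merged: [1, 1, 8, 9, 14, 15]

Final merged array: [1, 1, 8, 9, 14, 15]
Total comparisons: 4

The merged array is [1, 1, 8, 9, 14, 15], requiring 4 comparisons. The merge step runs in O(n) time where n is the total number of elements.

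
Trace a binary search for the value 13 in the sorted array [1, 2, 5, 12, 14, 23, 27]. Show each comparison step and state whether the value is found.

Binary search for 13 in [1, 2, 5, 12, 14, 23, 27]:

lo=0, hi=6, mid=3, arr[mid]=12 -> 12 < 13, search right half
lo=4, hi=6, mid=5, arr[mid]=23 -> 23 > 13, search left half
lo=4, hi=4, mid=4, arr[mid]=14 -> 14 > 13, search left half
lo=4 > hi=3, target 13 not found

Binary search determines that 13 is not in the array after 3 comparisons. The search space was exhausted without finding the target.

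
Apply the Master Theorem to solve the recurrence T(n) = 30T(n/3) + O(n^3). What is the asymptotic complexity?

Master Theorem for T(n) = 30T(n/3) + O(n^3):

a = 30, b = 3, c = 3
log_b(a) = log_3(30) = 3.0959

Case 1: c = 3 < log_3(30) = 3.0959
T(n) = O(n^(log_3 30))

For T(n) = 30T(n/3) + O(n^3): log_3(30) = 3.0959. This is Case 1 of the Master Theorem (c < log_b(a), work dominated by leaves), giving O(n^(log_3 30)).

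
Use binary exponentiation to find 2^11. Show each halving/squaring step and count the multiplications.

Computing 2^11 by squaring (build up from 2^1; each line after the first costs one multiplication):

2^1 = 2
2^2 = (2^1)^2 = 2^2 = 4
2^4 = (2^2)^2 = 4^2 = 16
2^5 = 2 * 2^4 = 2 * 16 = 32
2^10 = (2^5)^2 = 32^2 = 1024
2^11 = 2 * 2^10 = 2 * 1024 = 2048

Result: 2048
Multiplications needed: 5 (5 lines after 2^1)

2^11 = 2048. Using exponentiation by squaring, this requires 5 multiplications. The key idea: if the exponent is even, square the half-power; if odd, multiply by the base once.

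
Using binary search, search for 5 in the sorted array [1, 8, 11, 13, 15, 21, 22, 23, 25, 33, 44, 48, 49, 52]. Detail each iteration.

Binary search for 5 in [1, 8, 11, 13, 15, 21, 22, 23, 25, 33, 44, 48, 49, 52]:

lo=0, hi=13, mid=6, arr[mid]=22 -> 22 > 5, search left half
lo=0, hi=5, mid=2, arr[mid]=11 -> 11 > 5, search left half
lo=0, hi=1, mid=0, arr[mid]=1 -> 1 < 5, search right half
lo=1, hi=1, mid=1, arr[mid]=8 -> 8 > 5, search left half
lo=1 > hi=0, target 5 not found

Binary search determines that 5 is not in the array after 4 comparisons. The search space was exhausted without finding the target.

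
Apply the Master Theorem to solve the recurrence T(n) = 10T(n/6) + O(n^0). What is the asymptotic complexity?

Master Theorem for T(n) = 10T(n/6) + O(n^0):

a = 10, b = 6, c = 0
log_b(a) = log_6(10) = 1.2851

Case 1: c = 0 < log_6(10) = 1.2851
T(n) = O(n^(log_6 10))

For T(n) = 10T(n/6) + O(n^0): log_6(10) = 1.2851. This is Case 1 of the Master Theorem (c < log_b(a), work dominated by leaves), giving O(n^(log_6 10)).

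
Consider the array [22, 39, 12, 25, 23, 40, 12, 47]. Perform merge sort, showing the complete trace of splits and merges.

Merge sort trace:

Split: [22, 39, 12, 25, 23, 40, 12, 47] -> [22, 39, 12, 25] and [23, 40, 12, 47]
  Split: [22, 39, 12, 25] -> [22, 39] and [12, 25]
    Split: [22, 39] -> [22] and [39]
    Merge: [22] + [39] -> [22, 39]
    Split: [12, 25] -> [12] and [25]
    Merge: [12] + [25] -> [12, 25]
  Merge: [22, 39] + [12, 25] -> [12, 22, 25, 39]
  Split: [23, 40, 12, 47] -> [23, 40] and [12, 47]
    Split: [23, 40] -> [23] and [40]
    Merge: [23] + [40] -> [23, 40]
    Split: [12, 47] -> [12] and [47]
    Merge: [12] + [47] -> [12, 47]
  Merge: [23, 40] + [12, 47] -> [12, 23, 40, 47]
Merge: [12, 22, 25, 39] + [12, 23, 40, 47] -> [12, 12, 22, 23, 25, 39, 40, 47]

Final sorted array: [12, 12, 22, 23, 25, 39, 40, 47]

The merge sort proceeds by recursively splitting the array and merging sorted halves.
After all merges, the sorted array is [12, 12, 22, 23, 25, 39, 40, 47].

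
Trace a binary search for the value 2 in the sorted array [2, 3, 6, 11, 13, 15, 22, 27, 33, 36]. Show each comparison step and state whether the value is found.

Binary search for 2 in [2, 3, 6, 11, 13, 15, 22, 27, 33, 36]:

lo=0, hi=9, mid=4, arr[mid]=13 -> 13 > 2, search left half
lo=0, hi=3, mid=1, arr[mid]=3 -> 3 > 2, search left half
lo=0, hi=0, mid=0, arr[mid]=2 -> Found target at index 0!

Binary search finds 2 at index 0 after 3 comparisons. The search repeatedly halves the search space by comparing with the middle element.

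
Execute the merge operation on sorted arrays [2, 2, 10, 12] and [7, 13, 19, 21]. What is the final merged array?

Merging process:

Compare 2 vs 7: take 2 from left. Merged: [2]
Compare 2 vs 7: take 2 from left. Merged: [2, 2]
Compare 10 vs 7: take 7 from right. Merged: [2, 2, 7]
Compare 10 vs 13: take 10 from left. Merged: [2, 2, 7, 10]
Compare 12 vs 13: take 12 from left. Merged: [2, 2, 7, 10, 12]
Append remaining from right: [13, 19, 21]. Merged: [2, 2, 7, 10, 12, 13, 19, 21]

Final merged array: [2, 2, 7, 10, 12, 13, 19, 21]
Total comparisons: 5

The merged array is [2, 2, 7, 10, 12, 13, 19, 21], requiring 5 comparisons. The merge step runs in O(n) time where n is the total number of elements.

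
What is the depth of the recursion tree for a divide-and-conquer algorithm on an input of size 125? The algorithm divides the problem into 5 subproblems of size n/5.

For divide and conquer with division factor 5:

Problem sizes at each level:
Level 0: 125
Level 1: 25
Level 2: 5
Level 3: 1

The root is level 0 and the size-1 base case is level 3 (the tree spans levels 0 through 3, i.e. 4 levels counting the root), so the depth is the number of divisions: log_5(125) = 3

The recursion tree depth is log_5(125) = 3. At each level, the problem size is divided by 5, so it takes 3 divisions to reduce to a base case of size 1. The algorithm makes 5 recursive calls at each level.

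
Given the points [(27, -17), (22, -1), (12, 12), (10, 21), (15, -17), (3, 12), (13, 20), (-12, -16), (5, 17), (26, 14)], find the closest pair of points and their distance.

Computing all pairwise distances among 10 points:

d((27, -17), (22, -1)) = 16.7631
d((27, -17), (12, 12)) = 32.6497
d((27, -17), (10, 21)) = 41.6293
d((27, -17), (15, -17)) = 12.0
d((27, -17), (3, 12)) = 37.6431
d((27, -17), (13, 20)) = 39.5601
d((27, -17), (-12, -16)) = 39.0128
d((27, -17), (5, 17)) = 40.4969
d((27, -17), (26, 14)) = 31.0161
d((22, -1), (12, 12)) = 16.4012
d((22, -1), (10, 21)) = 25.0599
d((22, -1), (15, -17)) = 17.4642
d((22, -1), (3, 12)) = 23.0217
d((22, -1), (13, 20)) = 22.8473
d((22, -1), (-12, -16)) = 37.1618
d((22, -1), (5, 17)) = 24.7588
d((22, -1), (26, 14)) = 15.5242
d((12, 12), (10, 21)) = 9.2195
d((12, 12), (15, -17)) = 29.1548
d((12, 12), (3, 12)) = 9.0
d((12, 12), (13, 20)) = 8.0623
d((12, 12), (-12, -16)) = 36.8782
d((12, 12), (5, 17)) = 8.6023
d((12, 12), (26, 14)) = 14.1421
d((10, 21), (15, -17)) = 38.3275
d((10, 21), (3, 12)) = 11.4018
d((10, 21), (13, 20)) = 3.1623 <-- minimum
d((10, 21), (-12, -16)) = 43.0465
d((10, 21), (5, 17)) = 6.4031
d((10, 21), (26, 14)) = 17.4642
d((15, -17), (3, 12)) = 31.3847
d((15, -17), (13, 20)) = 37.054
d((15, -17), (-12, -16)) = 27.0185
d((15, -17), (5, 17)) = 35.4401
d((15, -17), (26, 14)) = 32.8938
d((3, 12), (13, 20)) = 12.8062
d((3, 12), (-12, -16)) = 31.7648
d((3, 12), (5, 17)) = 5.3852
d((3, 12), (26, 14)) = 23.0868
d((13, 20), (-12, -16)) = 43.8292
d((13, 20), (5, 17)) = 8.544
d((13, 20), (26, 14)) = 14.3178
d((-12, -16), (5, 17)) = 37.1214
d((-12, -16), (26, 14)) = 48.4149
d((5, 17), (26, 14)) = 21.2132

Closest pair: (10, 21) and (13, 20) with distance 3.1623

The closest pair is (10, 21) and (13, 20) with Euclidean distance 3.1623. For 10 points, brute-force pairwise comparison is shown above. For large n, the divide-and-conquer algorithm (sort by x, recurse on halves, check the dividing strip) achieves O(n log n).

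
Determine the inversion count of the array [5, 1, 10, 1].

Finding inversions in [5, 1, 10, 1]:

(0, 1): arr[0]=5 > arr[1]=1
(0, 3): arr[0]=5 > arr[3]=1
(2, 3): arr[2]=10 > arr[3]=1

Total inversions: 3

The array has 3 inversion(s): (0,1), (0,3), (2,3). Each pair (i,j) satisfies i < j and arr[i] > arr[j].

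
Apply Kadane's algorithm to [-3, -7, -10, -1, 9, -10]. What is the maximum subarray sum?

Using Kadane's algorithm on [-3, -7, -10, -1, 9, -10]:

Scanning through the array:
Position 1 (value -7): max_ending_here = -7, max_so_far = -3
Position 2 (value -10): max_ending_here = -10, max_so_far = -3
Position 3 (value -1): max_ending_here = -1, max_so_far = -1
Position 4 (value 9): max_ending_here = 9, max_so_far = 9
Position 5 (value -10): max_ending_here = -1, max_so_far = 9

Maximum subarray: [9]
Maximum sum: 9

The maximum subarray is [9] with sum 9. This subarray runs from index 4 to index 4.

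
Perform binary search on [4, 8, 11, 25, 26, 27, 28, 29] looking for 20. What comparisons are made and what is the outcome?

Binary search for 20 in [4, 8, 11, 25, 26, 27, 28, 29]:

lo=0, hi=7, mid=3, arr[mid]=25 -> 25 > 20, search left half
lo=0, hi=2, mid=1, arr[mid]=8 -> 8 < 20, search right half
lo=2, hi=2, mid=2, arr[mid]=11 -> 11 < 20, search right half
lo=3 > hi=2, target 20 not found

Binary search determines that 20 is not in the array after 3 comparisons. The search space was exhausted without finding the target.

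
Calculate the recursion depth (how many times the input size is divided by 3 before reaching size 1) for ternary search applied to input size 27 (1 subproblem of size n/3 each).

For divide and conquer with division factor 3:

Problem sizes at each level:
Level 0: 27
Level 1: 9
Level 2: 3
Level 3: 1

The root is level 0 and the size-1 base case is level 3 (the tree spans levels 0 through 3, i.e. 4 levels counting the root), so the depth is the number of divisions: log_3(27) = 3

The recursion tree depth is log_3(27) = 3. At each level, the problem size is divided by 3, so it takes 3 divisions to reduce to a base case of size 1. The algorithm makes 1 recursive call at each level.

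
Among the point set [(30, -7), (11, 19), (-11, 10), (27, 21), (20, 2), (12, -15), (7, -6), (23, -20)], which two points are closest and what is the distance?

Computing all pairwise distances among 8 points:

d((30, -7), (11, 19)) = 32.2025
d((30, -7), (-11, 10)) = 44.3847
d((30, -7), (27, 21)) = 28.1603
d((30, -7), (20, 2)) = 13.4536
d((30, -7), (12, -15)) = 19.6977
d((30, -7), (7, -6)) = 23.0217
d((30, -7), (23, -20)) = 14.7648
d((11, 19), (-11, 10)) = 23.7697
d((11, 19), (27, 21)) = 16.1245
d((11, 19), (20, 2)) = 19.2354
d((11, 19), (12, -15)) = 34.0147
d((11, 19), (7, -6)) = 25.318
d((11, 19), (23, -20)) = 40.8044
d((-11, 10), (27, 21)) = 39.5601
d((-11, 10), (20, 2)) = 32.0156
d((-11, 10), (12, -15)) = 33.9706
d((-11, 10), (7, -6)) = 24.0832
d((-11, 10), (23, -20)) = 45.3431
d((27, 21), (20, 2)) = 20.2485
d((27, 21), (12, -15)) = 39.0
d((27, 21), (7, -6)) = 33.6006
d((27, 21), (23, -20)) = 41.1947
d((20, 2), (12, -15)) = 18.7883
d((20, 2), (7, -6)) = 15.2643
d((20, 2), (23, -20)) = 22.2036
d((12, -15), (7, -6)) = 10.2956 <-- minimum
d((12, -15), (23, -20)) = 12.083
d((7, -6), (23, -20)) = 21.2603

Closest pair: (12, -15) and (7, -6) with distance 10.2956

The closest pair is (12, -15) and (7, -6) with Euclidean distance 10.2956. For 8 points, brute-force pairwise comparison is shown above. For large n, the divide-and-conquer algorithm (sort by x, recurse on halves, check the dividing strip) achieves O(n log n).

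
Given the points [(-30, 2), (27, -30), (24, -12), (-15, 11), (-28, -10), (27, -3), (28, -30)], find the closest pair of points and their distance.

Computing all pairwise distances among 7 points:

d((-30, 2), (27, -30)) = 65.3682
d((-30, 2), (24, -12)) = 55.7853
d((-30, 2), (-15, 11)) = 17.4929
d((-30, 2), (-28, -10)) = 12.1655
d((-30, 2), (27, -3)) = 57.2189
d((-30, 2), (28, -30)) = 66.242
d((27, -30), (24, -12)) = 18.2483
d((27, -30), (-15, 11)) = 58.6941
d((27, -30), (-28, -10)) = 58.5235
d((27, -30), (27, -3)) = 27.0
d((27, -30), (28, -30)) = 1.0 <-- minimum
d((24, -12), (-15, 11)) = 45.2769
d((24, -12), (-28, -10)) = 52.0384
d((24, -12), (27, -3)) = 9.4868
d((24, -12), (28, -30)) = 18.4391
d((-15, 11), (-28, -10)) = 24.6982
d((-15, 11), (27, -3)) = 44.2719
d((-15, 11), (28, -30)) = 59.4138
d((-28, -10), (27, -3)) = 55.4437
d((-28, -10), (28, -30)) = 59.4643
d((27, -3), (28, -30)) = 27.0185

Closest pair: (27, -30) and (28, -30) with distance 1.0

The closest pair is (27, -30) and (28, -30) with Euclidean distance 1.0. For 7 points, brute-force pairwise comparison is shown above. For large n, the divide-and-conquer algorithm (sort by x, recurse on halves, check the dividing strip) achieves O(n log n).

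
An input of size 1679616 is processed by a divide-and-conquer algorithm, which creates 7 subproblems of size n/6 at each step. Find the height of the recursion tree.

For divide and conquer with division factor 6:

Problem sizes at each level:
Level 0: 1679616
Level 1: 279936
Level 2: 46656
Level 3: 7776
Level 4: 1296
Level 5: 216
Level 6: 36
Level 7: 6
Level 8: 1

The root is level 0 and the size-1 base case is level 8 (the tree spans levels 0 through 8, i.e. 9 levels counting the root), so the depth is the number of divisions: log_6(1679616) = 8

The recursion tree depth is log_6(1679616) = 8. At each level, the problem size is divided by 6, so it takes 8 divisions to reduce to a base case of size 1. The algorithm makes 7 recursive calls at each level.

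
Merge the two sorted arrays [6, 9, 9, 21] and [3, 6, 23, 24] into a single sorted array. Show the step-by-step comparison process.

Merging process:

Compare 6 vs 3: take 3 from right. Merged: [3]
Compare 6 vs 6: take 6 from left. Merged: [3, 6]
Compare 9 vs 6: take 6 from right. Merged: [3, 6, 6]
Compare 9 vs 23: take 9 from left. Merged: [3, 6, 6, 9]
Compare 9 vs 23: take 9 from left. Merged: [3, 6, 6, 9, 9]
Compare 21 vs 23: take 21 from left. Merged: [3, 6, 6, 9, 9, 21]
Append remaining from right: [23, 24]. Merged: [3, 6, 6, 9, 9, 21, 23, 24]

Final merged array: [3, 6, 6, 9, 9, 21, 23, 24]
Total comparisons: 6

The merged array is [3, 6, 6, 9, 9, 21, 23, 24], requiring 6 comparisons. The merge step runs in O(n) time where n is the total number of elements.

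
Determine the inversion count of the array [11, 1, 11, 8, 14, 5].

Finding inversions in [11, 1, 11, 8, 14, 5]:

(0, 1): arr[0]=11 > arr[1]=1
(0, 3): arr[0]=11 > arr[3]=8
(0, 5): arr[0]=11 > arr[5]=5
(2, 3): arr[2]=11 > arr[3]=8
(2, 5): arr[2]=11 > arr[5]=5
(3, 5): arr[3]=8 > arr[5]=5
(4, 5): arr[4]=14 > arr[5]=5

Total inversions: 7

The array has 7 inversion(s): (0,1), (0,3), (0,5), (2,3), (2,5), (3,5), (4,5). Each pair (i,j) satisfies i < j and arr[i] > arr[j].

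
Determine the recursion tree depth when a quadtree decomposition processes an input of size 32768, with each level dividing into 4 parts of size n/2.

For divide and conquer with division factor 2:

Problem sizes at each level:
Level 0: 32768
Level 1: 16384
Level 2: 8192
Level 3: 4096
Level 4: 2048
Level 5: 1024
Level 6: 512
Level 7: 256
Level 8: 128
Level 9: 64
Level 10: 32
Level 11: 16
Level 12: 8
Level 13: 4
Level 14: 2
Level 15: 1

The root is level 0 and the size-1 base case is level 15 (the tree spans levels 0 through 15, i.e. 16 levels counting the root), so the depth is the number of divisions: log_2(32768) = 15

The recursion tree depth is log_2(32768) = 15. At each level, the problem size is divided by 2, so it takes 15 divisions to reduce to a base case of size 1. The algorithm makes 4 recursive calls at each level.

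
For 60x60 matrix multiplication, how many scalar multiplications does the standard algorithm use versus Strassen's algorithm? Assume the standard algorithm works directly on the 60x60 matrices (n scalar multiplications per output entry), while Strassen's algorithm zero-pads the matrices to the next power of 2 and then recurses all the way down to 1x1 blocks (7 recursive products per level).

Matrix multiplication for 60x60 matrices:

Strassen's algorithm requires power-of-2 dimensions. Pad 60x60 to 64x64 (next power of 2).

Standard algorithm: 60^3 = 216000 multiplications
Strassen's algorithm: 7^(log2(64)) = 7^6 = 117649 multiplications
Savings: 216000 - 117649 = 98351 multiplications

Standard: 216000 multiplications (60^3). Strassen: 117649 multiplications (7^6, after padding to 64x64). Strassen reduces 8 recursive multiplications to 7 at each level.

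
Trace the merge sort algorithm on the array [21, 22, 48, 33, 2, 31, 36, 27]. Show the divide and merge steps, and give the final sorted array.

Merge sort trace:

Split: [21, 22, 48, 33, 2, 31, 36, 27] -> [21, 22, 48, 33] and [2, 31, 36, 27]
  Split: [21, 22, 48, 33] -> [21, 22] and [48, 33]
    Split: [21, 22] -> [21] and [22]
    Merge: [21] + [22] -> [21, 22]
    Split: [48, 33] -> [48] and [33]
    Merge: [48] + [33] -> [33, 48]
  Merge: [21, 22] + [33, 48] -> [21, 22, 33, 48]
  Split: [2, 31, 36, 27] -> [2, 31] and [36, 27]
    Split: [2, 31] -> [2] and [31]
    Merge: [2] + [31] -> [2, 31]
    Split: [36, 27] -> [36] and [27]
    Merge: [36] + [27] -> [27, 36]
  Merge: [2, 31] + [27, 36] -> [2, 27, 31, 36]
Merge: [21, 22, 33, 48] + [2, 27, 31, 36] -> [2, 21, 22, 27, 31, 33, 36, 48]

Final sorted array: [2, 21, 22, 27, 31, 33, 36, 48]

The merge sort proceeds by recursively splitting the array and merging sorted halves.
After all merges, the sorted array is [2, 21, 22, 27, 31, 33, 36, 48].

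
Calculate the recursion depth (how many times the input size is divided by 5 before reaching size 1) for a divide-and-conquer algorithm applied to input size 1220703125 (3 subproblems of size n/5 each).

For divide and conquer with division factor 5:

Problem sizes at each level:
Level 0: 1220703125
Level 1: 244140625
Level 2: 48828125
Level 3: 9765625
Level 4: 1953125
Level 5: 390625
Level 6: 78125
Level 7: 15625
Level 8: 3125
Level 9: 625
Level 10: 125
Level 11: 25
Level 12: 5
Level 13: 1

The root is level 0 and the size-1 base case is level 13 (the tree spans levels 0 through 13, i.e. 14 levels counting the root), so the depth is the number of divisions: log_5(1220703125) = 13

The recursion tree depth is log_5(1220703125) = 13. At each level, the problem size is divided by 5, so it takes 13 divisions to reduce to a base case of size 1. The algorithm makes 3 recursive calls at each level.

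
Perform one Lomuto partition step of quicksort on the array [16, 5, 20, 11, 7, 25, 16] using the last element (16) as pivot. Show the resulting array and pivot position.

Lomuto partition with pivot = 16:

Initial array: [16, 5, 20, 11, 7, 25, 16]

arr[0]=16 <= 16: swap with position 0, array becomes [16, 5, 20, 11, 7, 25, 16]
arr[1]=5 <= 16: swap with position 1, array becomes [16, 5, 20, 11, 7, 25, 16]
arr[2]=20 > 16: no swap
arr[3]=11 <= 16: swap with position 2, array becomes [16, 5, 11, 20, 7, 25, 16]
arr[4]=7 <= 16: swap with position 3, array becomes [16, 5, 11, 7, 20, 25, 16]
arr[5]=25 > 16: no swap

Place pivot at position 4: [16, 5, 11, 7, 16, 25, 20]
Pivot position: 4

After partitioning with pivot 16, the array becomes [16, 5, 11, 7, 16, 25, 20]. The pivot is placed at index 4. All elements to the left of the pivot are <= 16, and all elements to the right are > 16.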